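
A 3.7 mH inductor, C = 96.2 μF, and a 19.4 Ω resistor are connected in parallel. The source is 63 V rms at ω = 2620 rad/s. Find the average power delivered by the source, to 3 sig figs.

X_L = ωL = 9.69 Ω
X_C = 1/(ωC) = 3.97 Ω
Parallel: admittances add. Y = 1/R + 1/(jωL) + jωC
Y = (0.0515 + j0.149) S
|Y| = 0.158 S → |Z| = 1/|Y| = 6.35 Ω, ∠Z = −∠Y = -70.9°
I = V/|Z| = 9.93 A
P = VI cos φ = 63 × 9.93 × cos(-70.9°) = 205 W

205 W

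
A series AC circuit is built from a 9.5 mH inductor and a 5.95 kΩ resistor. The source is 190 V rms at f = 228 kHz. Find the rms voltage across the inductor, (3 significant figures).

ω = 2πf = 1.433e+06 rad/s
X_L = ωL = 13600 Ω
Z = 5950 + j13600 Ω
|Z| = √(5950² + 13600²) = 14900 Ω
I = V/|Z| = 12.8 mA
V_L = I·|Z_L| = 0.0128 × 13600 = 174 V

174 V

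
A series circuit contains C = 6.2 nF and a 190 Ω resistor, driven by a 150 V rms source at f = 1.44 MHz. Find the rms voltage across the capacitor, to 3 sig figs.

14.0 V

ω = 2πf = 9.048e+06 rad/s
X_C = 1/(ωC) = 17.8 Ω
Z = 190 − j17.8 Ω
|Z| = √(190² + 17.8²) = 191 Ω
I = V/|Z| = 786 mA
V_C = I·|Z_C| = 0.786 × 17.8 = 14.0 V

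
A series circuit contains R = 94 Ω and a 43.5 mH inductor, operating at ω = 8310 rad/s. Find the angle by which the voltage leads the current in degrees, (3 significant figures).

75.4°

X_L = ωL = 361 Ω
Z = 94.0 + j361 Ω
|Z| = √(94.0² + 361²) = 374 Ω
∠Z = arctan(361/94.0) = 75.4°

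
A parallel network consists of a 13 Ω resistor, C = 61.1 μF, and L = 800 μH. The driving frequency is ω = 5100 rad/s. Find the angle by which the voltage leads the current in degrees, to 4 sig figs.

-40.85°

X_L = ωL = 4.080 Ω
X_C = 1/(ωC) = 3.209 Ω
Parallel: admittances add. Y = 1/R + 1/(jωL) + jωC
Y = (0.07692 + j0.06651) S
|Y| = 0.1017 S → |Z| = 1/|Y| = 9.834 Ω, ∠Z = −∠Y = -40.85°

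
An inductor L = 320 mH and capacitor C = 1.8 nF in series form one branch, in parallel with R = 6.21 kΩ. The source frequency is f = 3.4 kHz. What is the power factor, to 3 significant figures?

0.951

ω = 2πf = 21360 rad/s
X_L = ωL = 6840 Ω
X_C = 1/(ωC) = 26000 Ω
Branch 1: Z₁ = R = 6210 Ω
Branch 2 (series LC): Z₂ = j(X_L − X_C) = −j19200 Ω
Parallel: Z = Z₁Z₂/(Z₁+Z₂), |Z| = 5910 Ω, ∠Z = -17.9°
cos φ = cos(-17.9°) = 0.951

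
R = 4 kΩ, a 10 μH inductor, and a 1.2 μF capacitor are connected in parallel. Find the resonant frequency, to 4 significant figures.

45.94 kHz

ω₀ = 1/√(LC) = 1/√(1e-05 × 1.2e-06) = 288700 rad/s
f₀ = ω₀/(2π) = 45.94 kHz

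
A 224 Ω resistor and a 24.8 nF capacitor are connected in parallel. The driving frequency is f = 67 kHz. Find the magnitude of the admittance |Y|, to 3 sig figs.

11.4 mS

ω = 2πf = 421000 rad/s
X_C = 1/(ωC) = 95.8 Ω
Parallel: admittances add. Y = 1/R + jωC
Y = (0.00446 + j0.0104) S
|Y| = 0.0114 S → |Z| = 1/|Y| = 88.1 Ω, ∠Z = −∠Y = -66.8°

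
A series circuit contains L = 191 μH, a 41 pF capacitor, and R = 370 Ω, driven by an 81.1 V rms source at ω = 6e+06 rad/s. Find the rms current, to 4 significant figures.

X_L = ωL = 1146 Ω
X_C = 1/(ωC) = 4065 Ω
Net reactance X = X_L − X_C = -2919 Ω
Z = 370.0 − j2919 Ω
|Z| = √(370.0² + 2919²) = 2942 Ω
I = V/|Z| = 81.1/2942 = 27.56 mA

27.56 mA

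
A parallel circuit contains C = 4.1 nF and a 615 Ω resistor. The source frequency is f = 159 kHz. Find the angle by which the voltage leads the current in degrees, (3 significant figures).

ω = 2πf = 999000 rad/s
X_C = 1/(ωC) = 244 Ω
Parallel: admittances add. Y = 1/R + jωC
Y = (0.00163 + j0.00410) S
|Y| = 0.00441 S → |Z| = 1/|Y| = 227 Ω, ∠Z = −∠Y = -68.3°

-68.3°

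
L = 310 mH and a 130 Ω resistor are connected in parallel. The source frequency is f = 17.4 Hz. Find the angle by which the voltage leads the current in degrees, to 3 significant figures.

75.4°

ω = 2πf = 109.3 rad/s
X_L = ωL = 33.9 Ω
Parallel: admittances add. Y = 1/R + 1/(jωL)
Y = (0.00769 − j0.0295) S
|Y| = 0.0305 S → |Z| = 1/|Y| = 32.8 Ω, ∠Z = −∠Y = 75.4°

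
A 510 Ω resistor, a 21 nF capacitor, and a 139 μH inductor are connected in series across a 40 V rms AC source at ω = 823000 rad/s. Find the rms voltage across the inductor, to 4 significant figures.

8.918 V

X_L = ωL = 114.4 Ω
X_C = 1/(ωC) = 57.86 Ω
Net reactance X = X_L − X_C = 56.54 Ω
Z = 510.0 + j56.54 Ω
|Z| = √(510.0² + 56.54²) = 513.1 Ω
I = V/|Z| = 77.95 mA
V_L = I·|Z_L| = 0.07795 × 114.4 = 8.918 V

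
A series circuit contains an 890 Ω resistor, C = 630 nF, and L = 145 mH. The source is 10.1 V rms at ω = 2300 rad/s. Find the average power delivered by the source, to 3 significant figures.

98.8 mW

X_L = ωL = 334 Ω
X_C = 1/(ωC) = 690 Ω
Net reactance X = X_L − X_C = -357 Ω
Z = 890 − j357 Ω
|Z| = √(890² + 357²) = 959 Ω
∠Z = arctan(-357/890) = -21.8°
I = V/|Z| = 10.5 mA
P = VI cos φ = 10.1 × 0.0105 × cos(-21.8°) = 98.8 mW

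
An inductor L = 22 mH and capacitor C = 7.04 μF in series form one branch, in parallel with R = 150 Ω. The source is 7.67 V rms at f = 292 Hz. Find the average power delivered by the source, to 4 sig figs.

392.2 mW

ω = 2πf = 1835 rad/s
X_L = ωL = 40.36 Ω
X_C = 1/(ωC) = 77.42 Ω
Branch 1: Z₁ = R = 150.0 Ω
Branch 2 (series LC): Z₂ = j(X_L − X_C) = −j37.06 Ω
Parallel: Z = Z₁Z₂/(Z₁+Z₂), |Z| = 35.98 Ω, ∠Z = -76.12°
I = V/|Z| = 213.2 mA
P = VI cos φ = 7.67 × 0.2132 × cos(-76.12°) = 392.2 mW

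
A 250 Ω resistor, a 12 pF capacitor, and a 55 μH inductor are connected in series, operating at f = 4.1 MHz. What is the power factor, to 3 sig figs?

0.136

ω = 2πf = 2.576e+07 rad/s
X_L = ωL = 1420 Ω
X_C = 1/(ωC) = 3230 Ω
Net reactance X = X_L − X_C = -1820 Ω
Z = 250 − j1820 Ω
|Z| = √(250² + 1820²) = 1840 Ω
∠Z = arctan(-1820/250) = -82.2°
cos φ = cos(-82.2°) = 0.136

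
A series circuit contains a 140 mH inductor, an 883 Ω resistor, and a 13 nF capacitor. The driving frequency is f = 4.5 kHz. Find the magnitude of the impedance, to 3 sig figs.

1520 Ω

ω = 2πf = 28270 rad/s
X_L = ωL = 3960 Ω
X_C = 1/(ωC) = 2720 Ω
Net reactance X = X_L − X_C = 1240 Ω
Z = 883 + j1240 Ω
|Z| = √(883² + 1240²) = 1520 Ω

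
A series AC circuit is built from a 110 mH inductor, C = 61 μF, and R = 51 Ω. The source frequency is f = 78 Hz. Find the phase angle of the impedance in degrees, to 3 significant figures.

21.9°

ω = 2πf = 490.1 rad/s
X_L = ωL = 53.9 Ω
X_C = 1/(ωC) = 33.4 Ω
Net reactance X = X_L − X_C = 20.5 Ω
Z = 51.0 + j20.5 Ω
|Z| = √(51.0² + 20.5²) = 55.0 Ω
∠Z = arctan(20.5/51.0) = 21.9°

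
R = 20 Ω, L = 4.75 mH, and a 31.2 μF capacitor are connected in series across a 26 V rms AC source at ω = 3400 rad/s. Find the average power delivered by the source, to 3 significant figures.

30.4 W

X_L = ωL = 16.1 Ω
X_C = 1/(ωC) = 9.43 Ω
Net reactance X = X_L − X_C = 6.72 Ω
Z = 20.0 + j6.72 Ω
|Z| = √(20.0² + 6.72²) = 21.1 Ω
∠Z = arctan(6.72/20.0) = 18.6°
I = V/|Z| = 1.23 A
P = VI cos φ = 26 × 1.23 × cos(18.6°) = 30.4 W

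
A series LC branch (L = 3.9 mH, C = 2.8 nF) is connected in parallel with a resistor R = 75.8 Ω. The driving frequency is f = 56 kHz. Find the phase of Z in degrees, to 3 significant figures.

12.0°

ω = 2πf = 351900 rad/s
X_L = ωL = 1370 Ω
X_C = 1/(ωC) = 1020 Ω
Branch 1: Z₁ = R = 75.8 Ω
Branch 2 (series LC): Z₂ = j(X_L − X_C) = j357 Ω
Parallel: Z = Z₁Z₂/(Z₁+Z₂), |Z| = 74.1 Ω, ∠Z = 12.0°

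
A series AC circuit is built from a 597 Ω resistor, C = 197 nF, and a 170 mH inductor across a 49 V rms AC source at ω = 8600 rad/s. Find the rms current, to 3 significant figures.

X_L = ωL = 1460 Ω
X_C = 1/(ωC) = 590 Ω
Net reactance X = X_L − X_C = 872 Ω
Z = 597 + j872 Ω
|Z| = √(597² + 872²) = 1060 Ω
I = V/|Z| = 49/1060 = 46.4 mA

46.4 mA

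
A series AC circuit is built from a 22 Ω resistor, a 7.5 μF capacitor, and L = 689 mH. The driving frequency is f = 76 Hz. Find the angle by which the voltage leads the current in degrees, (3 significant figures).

66.2°

ω = 2πf = 477.5 rad/s
X_L = ωL = 329 Ω
X_C = 1/(ωC) = 279 Ω
Net reactance X = X_L − X_C = 49.8 Ω
Z = 22.0 + j49.8 Ω
|Z| = √(22.0² + 49.8²) = 54.4 Ω
∠Z = arctan(49.8/22.0) = 66.2°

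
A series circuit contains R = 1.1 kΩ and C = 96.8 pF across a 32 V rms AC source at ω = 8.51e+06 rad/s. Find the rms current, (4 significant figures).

X_C = 1/(ωC) = 1214 Ω
Z = 1100 − j1214 Ω
|Z| = √(1100² + 1214²) = 1638 Ω
I = V/|Z| = 32/1638 = 19.53 mA

19.53 mA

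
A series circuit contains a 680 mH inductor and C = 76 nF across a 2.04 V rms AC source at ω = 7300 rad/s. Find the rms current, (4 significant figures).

645.3 μA

X_L = ωL = 4964 Ω
X_C = 1/(ωC) = 1802 Ω
Net reactance X = X_L − X_C = 3162 Ω
Z = j3162 Ω
|Z| = √(0² + 3162²) = 3162 Ω
I = V/|Z| = 2.04/3162 = 645.3 μA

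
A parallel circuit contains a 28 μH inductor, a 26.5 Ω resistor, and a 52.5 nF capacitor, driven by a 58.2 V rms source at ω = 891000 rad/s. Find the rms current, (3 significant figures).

2.23 A

X_L = ωL = 24.9 Ω
X_C = 1/(ωC) = 21.4 Ω
Parallel: admittances add. Y = 1/R + 1/(jωL) + jωC
Y = (0.0377 + j0.00669) S
|Y| = 0.0383 S → |Z| = 1/|Y| = 26.1 Ω, ∠Z = −∠Y = -10.1°
I = V/|Z| = 58.2/26.1 = 2.23 A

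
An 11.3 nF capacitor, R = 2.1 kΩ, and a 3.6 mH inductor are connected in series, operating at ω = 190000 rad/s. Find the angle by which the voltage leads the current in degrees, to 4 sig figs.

X_L = ωL = 684.0 Ω
X_C = 1/(ωC) = 465.8 Ω
Net reactance X = X_L − X_C = 218.2 Ω
Z = 2100 + j218.2 Ω
|Z| = √(2100² + 218.2²) = 2111 Ω
∠Z = arctan(218.2/2100) = 5.933°

5.933°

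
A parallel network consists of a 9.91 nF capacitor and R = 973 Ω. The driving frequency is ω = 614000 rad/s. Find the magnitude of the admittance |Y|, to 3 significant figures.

6.17 mS

X_C = 1/(ωC) = 164 Ω
Parallel: admittances add. Y = 1/R + jωC
Y = (0.00103 + j0.00608) S
|Y| = 0.00617 S → |Z| = 1/|Y| = 162 Ω, ∠Z = −∠Y = -80.4°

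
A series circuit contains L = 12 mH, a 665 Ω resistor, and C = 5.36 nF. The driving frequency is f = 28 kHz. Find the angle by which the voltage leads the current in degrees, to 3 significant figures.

ω = 2πf = 175900 rad/s
X_L = ωL = 2110 Ω
X_C = 1/(ωC) = 1060 Ω
Net reactance X = X_L − X_C = 1050 Ω
Z = 665 + j1050 Ω
|Z| = √(665² + 1050²) = 1240 Ω
∠Z = arctan(1050/665) = 57.7°

57.7°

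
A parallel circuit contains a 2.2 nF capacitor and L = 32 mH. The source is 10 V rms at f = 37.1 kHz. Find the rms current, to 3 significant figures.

3.79 mA

ω = 2πf = 233100 rad/s
X_L = ωL = 7460 Ω
X_C = 1/(ωC) = 1950 Ω
Parallel: admittances add. Y = 1/(jωL) + jωC
Y = (0 + j0.000379) S
|Y| = 0.000379 S → |Z| = 1/|Y| = 2640 Ω, ∠Z = −∠Y = -90.0°
I = V/|Z| = 10/2640 = 3.79 mA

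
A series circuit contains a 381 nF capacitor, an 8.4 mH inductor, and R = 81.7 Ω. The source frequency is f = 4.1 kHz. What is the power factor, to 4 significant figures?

ω = 2πf = 25760 rad/s
X_L = ωL = 216.4 Ω
X_C = 1/(ωC) = 101.9 Ω
Net reactance X = X_L − X_C = 114.5 Ω
Z = 81.70 + j114.5 Ω
|Z| = √(81.70² + 114.5²) = 140.7 Ω
∠Z = arctan(114.5/81.70) = 54.49°
cos φ = cos(54.49°) = 0.5808

0.5808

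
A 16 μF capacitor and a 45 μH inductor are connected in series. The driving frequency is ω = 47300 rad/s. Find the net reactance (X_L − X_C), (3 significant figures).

X_L = ωL = 2.13 Ω
X_C = 1/(ωC) = 1.32 Ω
X = 2.13 − 1.32 = 0.807 Ω

0.807 Ω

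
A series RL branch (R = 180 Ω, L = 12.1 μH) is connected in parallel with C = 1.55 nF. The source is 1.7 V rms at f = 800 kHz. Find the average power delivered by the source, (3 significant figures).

14.4 mW

ω = 2πf = 5.027e+06 rad/s
X_L = ωL = 60.8 Ω
X_C = 1/(ωC) = 128 Ω
Branch 1 (R+jX_L): Z₁ = 180 + j60.8 Ω, |Z₁| = 190 Ω
Branch 2 (−jX_C): Z₂ = −j128 Ω
Parallel: Z = Z₁Z₂/(Z₁+Z₂), |Z| = 127 Ω, ∠Z = -50.8°
I = V/|Z| = 13.4 mA
P = VI cos φ = 1.7 × 0.0134 × cos(-50.8°) = 14.4 mW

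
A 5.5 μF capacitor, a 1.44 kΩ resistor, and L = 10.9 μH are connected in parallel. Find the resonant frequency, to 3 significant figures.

20.6 kHz

ω₀ = 1/√(LC) = 1/√(1.09e-05 × 5.5e-06) = 129200 rad/s
f₀ = ω₀/(2π) = 20.6 kHz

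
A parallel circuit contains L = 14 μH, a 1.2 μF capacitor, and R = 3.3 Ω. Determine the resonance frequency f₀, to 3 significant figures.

ω₀ = 1/√(LC) = 1/√(1.4e-05 × 1.2e-06) = 244000 rad/s
f₀ = ω₀/(2π) = 38.8 kHz

38.8 kHz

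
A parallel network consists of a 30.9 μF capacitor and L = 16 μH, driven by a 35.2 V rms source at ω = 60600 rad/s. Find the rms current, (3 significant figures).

X_L = ωL = 0.970 Ω
X_C = 1/(ωC) = 0.534 Ω
Parallel: admittances add. Y = 1/(jωL) + jωC
Y = (0 + j0.841) S
|Y| = 0.841 S → |Z| = 1/|Y| = 1.19 Ω, ∠Z = −∠Y = -90.0°
I = V/|Z| = 35.2/1.19 = 29.6 A

29.6 A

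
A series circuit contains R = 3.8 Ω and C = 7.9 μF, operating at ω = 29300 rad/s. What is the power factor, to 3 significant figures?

0.660

X_C = 1/(ωC) = 4.32 Ω
Z = 3.80 − j4.32 Ω
|Z| = √(3.80² + 4.32²) = 5.75 Ω
∠Z = arctan(-4.32/3.80) = -48.7°
cos φ = cos(-48.7°) = 0.660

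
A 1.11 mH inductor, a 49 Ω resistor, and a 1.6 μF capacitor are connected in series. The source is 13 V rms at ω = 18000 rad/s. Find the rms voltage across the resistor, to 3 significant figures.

12.4 V

X_L = ωL = 20.0 Ω
X_C = 1/(ωC) = 34.7 Ω
Net reactance X = X_L − X_C = -14.7 Ω
Z = 49.0 − j14.7 Ω
|Z| = √(49.0² + 14.7²) = 51.2 Ω
I = V/|Z| = 254 mA
V_R = I·|Z_R| = 0.254 × 49.0 = 12.4 V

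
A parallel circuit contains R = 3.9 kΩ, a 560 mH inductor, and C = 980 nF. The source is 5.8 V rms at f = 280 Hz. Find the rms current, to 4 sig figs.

ω = 2πf = 1759 rad/s
X_L = ωL = 985.2 Ω
X_C = 1/(ωC) = 580.0 Ω
Parallel: admittances add. Y = 1/R + 1/(jωL) + jωC
Y = (0.0002564 + j0.0007091) S
|Y| = 0.0007540 S → |Z| = 1/|Y| = 1326 Ω, ∠Z = −∠Y = -70.12°
I = V/|Z| = 5.8/1326 = 4.373 mA

4.373 mA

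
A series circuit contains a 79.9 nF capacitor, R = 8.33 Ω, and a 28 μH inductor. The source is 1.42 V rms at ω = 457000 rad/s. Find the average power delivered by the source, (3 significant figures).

X_L = ωL = 12.8 Ω
X_C = 1/(ωC) = 27.4 Ω
Net reactance X = X_L − X_C = -14.6 Ω
Z = 8.33 − j14.6 Ω
|Z| = √(8.33² + 14.6²) = 16.8 Ω
∠Z = arctan(-14.6/8.33) = -60.3°
I = V/|Z| = 84.5 mA
P = VI cos φ = 1.42 × 0.0845 × cos(-60.3°) = 59.5 mW

59.5 mW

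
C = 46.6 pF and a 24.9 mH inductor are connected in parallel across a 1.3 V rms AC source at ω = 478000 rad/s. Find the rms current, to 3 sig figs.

X_L = ωL = 11900 Ω
X_C = 1/(ωC) = 44900 Ω
Parallel: admittances add. Y = 1/(jωL) + jωC
Y = (0 − j6.17e-05) S
|Y| = 6.17e-05 S → |Z| = 1/|Y| = 16200 Ω, ∠Z = −∠Y = 90.0°
I = V/|Z| = 1.3/16200 = 80.3 μA

80.3 μA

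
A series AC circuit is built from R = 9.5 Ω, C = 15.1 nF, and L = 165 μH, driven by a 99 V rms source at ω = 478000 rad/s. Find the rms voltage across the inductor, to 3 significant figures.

X_L = ωL = 78.9 Ω
X_C = 1/(ωC) = 139 Ω
Net reactance X = X_L − X_C = -59.7 Ω
Z = 9.50 − j59.7 Ω
|Z| = √(9.50² + 59.7²) = 60.4 Ω
I = V/|Z| = 1.64 A
V_L = I·|Z_L| = 1.64 × 78.9 = 129 V

129 V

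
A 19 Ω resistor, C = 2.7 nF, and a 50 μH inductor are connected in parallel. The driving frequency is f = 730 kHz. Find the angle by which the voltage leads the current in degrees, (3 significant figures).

-8.67°

ω = 2πf = 4.587e+06 rad/s
X_L = ωL = 229 Ω
X_C = 1/(ωC) = 80.7 Ω
Parallel: admittances add. Y = 1/R + 1/(jωL) + jωC
Y = (0.0526 + j0.00802) S
|Y| = 0.0532 S → |Z| = 1/|Y| = 18.8 Ω, ∠Z = −∠Y = -8.67°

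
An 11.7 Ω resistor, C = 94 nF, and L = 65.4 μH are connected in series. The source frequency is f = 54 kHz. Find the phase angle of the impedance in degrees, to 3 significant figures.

ω = 2πf = 339300 rad/s
X_L = ωL = 22.2 Ω
X_C = 1/(ωC) = 31.4 Ω
Net reactance X = X_L − X_C = -9.16 Ω
Z = 11.7 − j9.16 Ω
|Z| = √(11.7² + 9.16²) = 14.9 Ω
∠Z = arctan(-9.16/11.7) = -38.1°

-38.1°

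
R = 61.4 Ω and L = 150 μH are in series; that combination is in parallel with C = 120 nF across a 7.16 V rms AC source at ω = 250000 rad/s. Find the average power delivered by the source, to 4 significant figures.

X_L = ωL = 37.50 Ω
X_C = 1/(ωC) = 33.33 Ω
Branch 1 (R+jX_L): Z₁ = 61.40 + j37.50 Ω, |Z₁| = 71.95 Ω
Branch 2 (−jX_C): Z₂ = −j33.33 Ω
Parallel: Z = Z₁Z₂/(Z₁+Z₂), |Z| = 38.97 Ω, ∠Z = -62.47°
I = V/|Z| = 183.7 mA
P = VI cos φ = 7.16 × 0.1837 × cos(-62.47°) = 608.1 mW

608.1 mW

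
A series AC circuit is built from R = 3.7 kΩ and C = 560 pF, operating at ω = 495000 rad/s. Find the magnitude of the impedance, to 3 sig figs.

X_C = 1/(ωC) = 3610 Ω
Z = 3700 − j3610 Ω
|Z| = √(3700² + 3610²) = 5170 Ω

5170 Ω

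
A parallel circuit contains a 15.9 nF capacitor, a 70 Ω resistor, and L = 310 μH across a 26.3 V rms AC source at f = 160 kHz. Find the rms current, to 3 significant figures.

ω = 2πf = 1.005e+06 rad/s
X_L = ωL = 312 Ω
X_C = 1/(ωC) = 62.6 Ω
Parallel: admittances add. Y = 1/R + 1/(jωL) + jωC
Y = (0.0143 + j0.0128) S
|Y| = 0.0192 S → |Z| = 1/|Y| = 52.2 Ω, ∠Z = −∠Y = -41.8°
I = V/|Z| = 26.3/52.2 = 504 mA

504 mA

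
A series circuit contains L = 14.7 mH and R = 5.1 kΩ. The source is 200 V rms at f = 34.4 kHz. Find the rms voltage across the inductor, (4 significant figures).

ω = 2πf = 216100 rad/s
X_L = ωL = 3177 Ω
Z = 5100 + j3177 Ω
|Z| = √(5100² + 3177²) = 6009 Ω
I = V/|Z| = 33.28 mA
V_L = I·|Z_L| = 0.03328 × 3177 = 105.8 V

105.8 V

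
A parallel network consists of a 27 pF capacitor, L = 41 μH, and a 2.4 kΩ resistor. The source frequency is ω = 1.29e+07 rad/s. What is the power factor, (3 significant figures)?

X_L = ωL = 529 Ω
X_C = 1/(ωC) = 2870 Ω
Parallel: admittances add. Y = 1/R + 1/(jωL) + jωC
Y = (0.000417 − j0.00154) S
|Y| = 0.00160 S → |Z| = 1/|Y| = 626 Ω, ∠Z = −∠Y = 74.9°
cos φ = cos(74.9°) = 0.261

0.261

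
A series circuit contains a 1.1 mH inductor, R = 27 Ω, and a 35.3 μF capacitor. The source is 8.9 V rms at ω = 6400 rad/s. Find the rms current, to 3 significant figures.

X_L = ωL = 7.04 Ω
X_C = 1/(ωC) = 4.43 Ω
Net reactance X = X_L − X_C = 2.61 Ω
Z = 27.0 + j2.61 Ω
|Z| = √(27.0² + 2.61²) = 27.1 Ω
I = V/|Z| = 8.9/27.1 = 328 mA

328 mA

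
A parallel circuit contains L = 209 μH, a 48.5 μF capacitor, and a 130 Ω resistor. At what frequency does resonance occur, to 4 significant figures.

ω₀ = 1/√(LC) = 1/√(0.000209 × 4.85e-05) = 9932 rad/s
f₀ = ω₀/(2π) = 1.581 kHz

1.581 kHz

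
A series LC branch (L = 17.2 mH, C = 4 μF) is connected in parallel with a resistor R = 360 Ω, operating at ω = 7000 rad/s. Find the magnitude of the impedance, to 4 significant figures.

82.44 Ω

X_L = ωL = 120.4 Ω
X_C = 1/(ωC) = 35.71 Ω
Branch 1: Z₁ = R = 360.0 Ω
Branch 2 (series LC): Z₂ = j(X_L − X_C) = j84.69 Ω
Parallel: Z = Z₁Z₂/(Z₁+Z₂), |Z| = 82.44 Ω, ∠Z = 76.76°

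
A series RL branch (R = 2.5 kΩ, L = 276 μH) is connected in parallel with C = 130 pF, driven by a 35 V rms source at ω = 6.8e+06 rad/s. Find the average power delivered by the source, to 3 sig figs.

313 mW

X_L = ωL = 1880 Ω
X_C = 1/(ωC) = 1130 Ω
Branch 1 (R+jX_L): Z₁ = 2500 + j1880 Ω, |Z₁| = 3130 Ω
Branch 2 (−jX_C): Z₂ = −j1130 Ω
Parallel: Z = Z₁Z₂/(Z₁+Z₂), |Z| = 1360 Ω, ∠Z = -69.7°
I = V/|Z| = 25.8 mA
P = VI cos φ = 35 × 0.0258 × cos(-69.7°) = 313 mW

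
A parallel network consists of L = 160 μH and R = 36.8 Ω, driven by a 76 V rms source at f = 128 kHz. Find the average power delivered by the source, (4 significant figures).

157.0 W

ω = 2πf = 804200 rad/s
X_L = ωL = 128.7 Ω
Parallel: admittances add. Y = 1/R + 1/(jωL)
Y = (0.02717 − j0.007771) S
|Y| = 0.02826 S → |Z| = 1/|Y| = 35.38 Ω, ∠Z = −∠Y = 15.96°
I = V/|Z| = 2.148 A
P = VI cos φ = 76 × 2.148 × cos(15.96°) = 157.0 W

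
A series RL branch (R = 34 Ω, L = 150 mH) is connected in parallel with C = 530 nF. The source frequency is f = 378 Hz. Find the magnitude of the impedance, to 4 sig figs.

646.9 Ω

ω = 2πf = 2375 rad/s
X_L = ωL = 356.3 Ω
X_C = 1/(ωC) = 794.4 Ω
Branch 1 (R+jX_L): Z₁ = 34.00 + j356.3 Ω, |Z₁| = 357.9 Ω
Branch 2 (−jX_C): Z₂ = −j794.4 Ω
Parallel: Z = Z₁Z₂/(Z₁+Z₂), |Z| = 646.9 Ω, ∠Z = 80.11°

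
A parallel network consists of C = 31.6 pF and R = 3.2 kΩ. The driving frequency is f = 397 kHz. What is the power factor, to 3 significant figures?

0.970

ω = 2πf = 2.494e+06 rad/s
X_C = 1/(ωC) = 12700 Ω
Parallel: admittances add. Y = 1/R + jωC
Y = (0.000313 + j7.88e-05) S
|Y| = 0.000322 S → |Z| = 1/|Y| = 3100 Ω, ∠Z = −∠Y = -14.2°
cos φ = cos(-14.2°) = 0.970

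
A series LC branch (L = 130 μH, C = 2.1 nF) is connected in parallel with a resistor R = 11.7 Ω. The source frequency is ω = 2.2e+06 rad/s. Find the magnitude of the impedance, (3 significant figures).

11.5 Ω

X_L = ωL = 286 Ω
X_C = 1/(ωC) = 216 Ω
Branch 1: Z₁ = R = 11.7 Ω
Branch 2 (series LC): Z₂ = j(X_L − X_C) = j69.5 Ω
Parallel: Z = Z₁Z₂/(Z₁+Z₂), |Z| = 11.5 Ω, ∠Z = 9.55°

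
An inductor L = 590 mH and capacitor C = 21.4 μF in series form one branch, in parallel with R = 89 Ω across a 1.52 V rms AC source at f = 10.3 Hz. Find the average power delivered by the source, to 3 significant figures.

26.0 mW

ω = 2πf = 64.72 rad/s
X_L = ωL = 38.2 Ω
X_C = 1/(ωC) = 722 Ω
Branch 1: Z₁ = R = 89.0 Ω
Branch 2 (series LC): Z₂ = j(X_L − X_C) = −j684 Ω
Parallel: Z = Z₁Z₂/(Z₁+Z₂), |Z| = 88.3 Ω, ∠Z = -7.41°
I = V/|Z| = 17.2 mA
P = VI cos φ = 1.52 × 0.0172 × cos(-7.41°) = 26.0 mW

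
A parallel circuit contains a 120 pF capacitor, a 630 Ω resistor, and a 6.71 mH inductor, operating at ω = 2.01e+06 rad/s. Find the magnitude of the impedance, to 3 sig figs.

X_L = ωL = 13500 Ω
X_C = 1/(ωC) = 4150 Ω
Parallel: admittances add. Y = 1/R + 1/(jωL) + jωC
Y = (0.00159 + j0.000167) S
|Y| = 0.00160 S → |Z| = 1/|Y| = 627 Ω, ∠Z = −∠Y = -6.01°

627 Ω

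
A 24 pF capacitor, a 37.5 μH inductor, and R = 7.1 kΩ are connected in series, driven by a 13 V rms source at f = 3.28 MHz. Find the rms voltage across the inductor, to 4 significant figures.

1.394 V

ω = 2πf = 2.061e+07 rad/s
X_L = ωL = 772.8 Ω
X_C = 1/(ωC) = 2022 Ω
Net reactance X = X_L − X_C = -1249 Ω
Z = 7100 − j1249 Ω
|Z| = √(7100² + 1249²) = 7209 Ω
I = V/|Z| = 1.803 mA
V_L = I·|Z_L| = 0.001803 × 772.8 = 1.394 V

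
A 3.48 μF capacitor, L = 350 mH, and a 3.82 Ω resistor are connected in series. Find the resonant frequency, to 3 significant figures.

144 Hz

ω₀ = 1/√(LC) = 1/√(0.35 × 3.48e-06) = 906.1 rad/s
f₀ = ω₀/(2π) = 144 Hz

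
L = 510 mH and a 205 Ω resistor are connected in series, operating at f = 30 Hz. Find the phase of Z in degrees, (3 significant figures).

25.1°

ω = 2πf = 188.5 rad/s
X_L = ωL = 96.1 Ω
Z = 205 + j96.1 Ω
|Z| = √(205² + 96.1²) = 226 Ω
∠Z = arctan(96.1/205) = 25.1°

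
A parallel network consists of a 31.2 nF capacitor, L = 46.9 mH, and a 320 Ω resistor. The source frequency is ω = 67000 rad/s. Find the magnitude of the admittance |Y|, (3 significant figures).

X_L = ωL = 3140 Ω
X_C = 1/(ωC) = 478 Ω
Parallel: admittances add. Y = 1/R + 1/(jωL) + jωC
Y = (0.00313 + j0.00177) S
|Y| = 0.00359 S → |Z| = 1/|Y| = 278 Ω, ∠Z = −∠Y = -29.6°

3.59 mS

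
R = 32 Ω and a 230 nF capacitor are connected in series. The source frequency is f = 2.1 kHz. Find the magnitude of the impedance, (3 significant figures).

331 Ω

ω = 2πf = 13190 rad/s
X_C = 1/(ωC) = 330 Ω
Z = 32.0 − j330 Ω
|Z| = √(32.0² + 330²) = 331 Ω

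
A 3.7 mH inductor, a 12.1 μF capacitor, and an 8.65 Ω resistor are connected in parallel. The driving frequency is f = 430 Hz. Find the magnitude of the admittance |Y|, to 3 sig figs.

ω = 2πf = 2702 rad/s
X_L = ωL = 10.0 Ω
X_C = 1/(ωC) = 30.6 Ω
Parallel: admittances add. Y = 1/R + 1/(jωL) + jωC
Y = (0.116 − j0.0673) S
|Y| = 0.134 S → |Z| = 1/|Y| = 7.47 Ω, ∠Z = −∠Y = 30.2°

134 mS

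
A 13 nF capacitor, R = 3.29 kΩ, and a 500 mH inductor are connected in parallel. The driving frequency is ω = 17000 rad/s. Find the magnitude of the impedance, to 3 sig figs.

3110 Ω

X_L = ωL = 8500 Ω
X_C = 1/(ωC) = 4520 Ω
Parallel: admittances add. Y = 1/R + 1/(jωL) + jωC
Y = (0.000304 + j0.000103) S
|Y| = 0.000321 S → |Z| = 1/|Y| = 3110 Ω, ∠Z = −∠Y = -18.8°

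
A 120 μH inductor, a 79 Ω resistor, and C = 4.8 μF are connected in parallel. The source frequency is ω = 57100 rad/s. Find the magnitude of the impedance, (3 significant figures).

7.77 Ω

X_L = ωL = 6.85 Ω
X_C = 1/(ωC) = 3.65 Ω
Parallel: admittances add. Y = 1/R + 1/(jωL) + jωC
Y = (0.0127 + j0.128) S
|Y| = 0.129 S → |Z| = 1/|Y| = 7.77 Ω, ∠Z = −∠Y = -84.4°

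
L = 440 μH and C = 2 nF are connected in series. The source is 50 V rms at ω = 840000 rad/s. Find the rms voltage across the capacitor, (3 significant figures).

X_L = ωL = 370 Ω
X_C = 1/(ωC) = 595 Ω
Net reactance X = X_L − X_C = -226 Ω
Z = − j226 Ω
|Z| = √(0² + 226²) = 226 Ω
I = V/|Z| = 222 mA
V_C = I·|Z_C| = 0.222 × 595 = 132 V

132 V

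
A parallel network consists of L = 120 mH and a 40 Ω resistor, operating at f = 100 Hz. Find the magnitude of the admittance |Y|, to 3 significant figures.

ω = 2πf = 628.3 rad/s
X_L = ωL = 75.4 Ω
Parallel: admittances add. Y = 1/R + 1/(jωL)
Y = (0.0250 − j0.0133) S
|Y| = 0.0283 S → |Z| = 1/|Y| = 35.3 Ω, ∠Z = −∠Y = 27.9°

28.3 mS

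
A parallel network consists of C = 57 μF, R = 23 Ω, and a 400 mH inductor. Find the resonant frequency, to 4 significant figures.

ω₀ = 1/√(LC) = 1/√(0.4 × 5.7e-05) = 209.4 rad/s
f₀ = ω₀/(2π) = 33.33 Hz

33.33 Hz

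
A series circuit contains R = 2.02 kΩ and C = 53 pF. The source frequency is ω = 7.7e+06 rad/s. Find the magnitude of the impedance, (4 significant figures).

X_C = 1/(ωC) = 2450 Ω
Z = 2020 − j2450 Ω
|Z| = √(2020² + 2450²) = 3176 Ω

3176 Ω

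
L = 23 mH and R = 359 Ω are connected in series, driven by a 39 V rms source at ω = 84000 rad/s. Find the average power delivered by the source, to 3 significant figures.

141 mW

X_L = ωL = 1930 Ω
Z = 359 + j1930 Ω
|Z| = √(359² + 1930²) = 1970 Ω
∠Z = arctan(1930/359) = 79.5°
I = V/|Z| = 19.8 mA
P = VI cos φ = 39 × 0.0198 × cos(79.5°) = 141 mW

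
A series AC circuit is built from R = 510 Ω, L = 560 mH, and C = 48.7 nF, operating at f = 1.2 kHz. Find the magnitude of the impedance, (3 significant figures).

1580 Ω

ω = 2πf = 7540 rad/s
X_L = ωL = 4220 Ω
X_C = 1/(ωC) = 2720 Ω
Net reactance X = X_L − X_C = 1500 Ω
Z = 510 + j1500 Ω
|Z| = √(510² + 1500²) = 1580 Ω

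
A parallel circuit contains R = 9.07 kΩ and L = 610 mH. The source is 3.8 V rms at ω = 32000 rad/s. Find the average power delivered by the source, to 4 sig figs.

X_L = ωL = 19520 Ω
Parallel: admittances add. Y = 1/R + 1/(jωL)
Y = (0.0001103 − j5.123e-05) S
|Y| = 0.0001216 S → |Z| = 1/|Y| = 8225 Ω, ∠Z = −∠Y = 24.92°
I = V/|Z| = 462.0 μA
P = VI cos φ = 3.8 × 0.0004620 × cos(24.92°) = 1.592 mW

1.592 mW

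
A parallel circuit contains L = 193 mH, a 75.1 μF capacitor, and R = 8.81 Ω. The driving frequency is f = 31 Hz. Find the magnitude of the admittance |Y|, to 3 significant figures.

114 mS

ω = 2πf = 194.8 rad/s
X_L = ωL = 37.6 Ω
X_C = 1/(ωC) = 68.4 Ω
Parallel: admittances add. Y = 1/R + 1/(jωL) + jωC
Y = (0.114 − j0.0120) S
|Y| = 0.114 S → |Z| = 1/|Y| = 8.76 Ω, ∠Z = −∠Y = 6.02°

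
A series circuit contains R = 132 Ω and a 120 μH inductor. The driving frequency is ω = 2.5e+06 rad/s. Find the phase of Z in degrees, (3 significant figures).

X_L = ωL = 300 Ω
Z = 132 + j300 Ω
|Z| = √(132² + 300²) = 328 Ω
∠Z = arctan(300/132) = 66.3°

66.3°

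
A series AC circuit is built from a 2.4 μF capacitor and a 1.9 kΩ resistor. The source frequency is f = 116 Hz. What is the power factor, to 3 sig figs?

0.958

ω = 2πf = 728.8 rad/s
X_C = 1/(ωC) = 572 Ω
Z = 1900 − j572 Ω
|Z| = √(1900² + 572²) = 1980 Ω
∠Z = arctan(-572/1900) = -16.7°
cos φ = cos(-16.7°) = 0.958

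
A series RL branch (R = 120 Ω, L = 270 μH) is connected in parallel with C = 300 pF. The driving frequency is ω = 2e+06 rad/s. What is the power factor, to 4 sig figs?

0.3191

X_L = ωL = 540.0 Ω
X_C = 1/(ωC) = 1667 Ω
Branch 1 (R+jX_L): Z₁ = 120.0 + j540.0 Ω, |Z₁| = 553.2 Ω
Branch 2 (−jX_C): Z₂ = −j1667 Ω
Parallel: Z = Z₁Z₂/(Z₁+Z₂), |Z| = 813.7 Ω, ∠Z = 71.39°
cos φ = cos(71.39°) = 0.3191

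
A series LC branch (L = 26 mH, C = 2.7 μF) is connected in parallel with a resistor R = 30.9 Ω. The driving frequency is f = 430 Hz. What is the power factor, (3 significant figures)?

ω = 2πf = 2702 rad/s
X_L = ωL = 70.2 Ω
X_C = 1/(ωC) = 137 Ω
Branch 1: Z₁ = R = 30.9 Ω
Branch 2 (series LC): Z₂ = j(X_L − X_C) = −j66.8 Ω
Parallel: Z = Z₁Z₂/(Z₁+Z₂), |Z| = 28.0 Ω, ∠Z = -24.8°
cos φ = cos(-24.8°) = 0.908

0.908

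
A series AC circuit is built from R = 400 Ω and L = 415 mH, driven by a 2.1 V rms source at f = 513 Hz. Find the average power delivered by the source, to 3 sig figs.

905 μW

ω = 2πf = 3223 rad/s
X_L = ωL = 1340 Ω
Z = 400 + j1340 Ω
|Z| = √(400² + 1340²) = 1400 Ω
∠Z = arctan(1340/400) = 73.4°
I = V/|Z| = 1.50 mA
P = VI cos φ = 2.1 × 0.00150 × cos(73.4°) = 905 μW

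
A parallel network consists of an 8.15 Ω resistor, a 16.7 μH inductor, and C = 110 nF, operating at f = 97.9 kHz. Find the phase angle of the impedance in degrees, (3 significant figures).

13.6°

ω = 2πf = 615100 rad/s
X_L = ωL = 10.3 Ω
X_C = 1/(ωC) = 14.8 Ω
Parallel: admittances add. Y = 1/R + 1/(jωL) + jωC
Y = (0.123 − j0.0297) S
|Y| = 0.126 S → |Z| = 1/|Y| = 7.92 Ω, ∠Z = −∠Y = 13.6°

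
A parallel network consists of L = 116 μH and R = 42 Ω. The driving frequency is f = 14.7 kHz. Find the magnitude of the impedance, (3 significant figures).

ω = 2πf = 92360 rad/s
X_L = ωL = 10.7 Ω
Parallel: admittances add. Y = 1/R + 1/(jωL)
Y = (0.0238 − j0.0933) S
|Y| = 0.0963 S → |Z| = 1/|Y| = 10.4 Ω, ∠Z = −∠Y = 75.7°

10.4 Ω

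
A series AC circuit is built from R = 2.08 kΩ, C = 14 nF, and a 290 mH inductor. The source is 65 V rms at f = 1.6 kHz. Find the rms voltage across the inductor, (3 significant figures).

40.5 V

ω = 2πf = 10050 rad/s
X_L = ωL = 2920 Ω
X_C = 1/(ωC) = 7110 Ω
Net reactance X = X_L − X_C = -4190 Ω
Z = 2080 − j4190 Ω
|Z| = √(2080² + 4190²) = 4680 Ω
I = V/|Z| = 13.9 mA
V_L = I·|Z_L| = 0.0139 × 2920 = 40.5 V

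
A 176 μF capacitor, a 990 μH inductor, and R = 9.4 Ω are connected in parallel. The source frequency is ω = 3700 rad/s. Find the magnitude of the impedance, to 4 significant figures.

2.545 Ω

X_L = ωL = 3.663 Ω
X_C = 1/(ωC) = 1.536 Ω
Parallel: admittances add. Y = 1/R + 1/(jωL) + jωC
Y = (0.1064 + j0.3782) S
|Y| = 0.3929 S → |Z| = 1/|Y| = 2.545 Ω, ∠Z = −∠Y = -74.29°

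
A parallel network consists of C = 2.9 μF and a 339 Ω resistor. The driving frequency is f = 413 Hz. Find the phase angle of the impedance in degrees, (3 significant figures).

-68.6°

ω = 2πf = 2595 rad/s
X_C = 1/(ωC) = 133 Ω
Parallel: admittances add. Y = 1/R + jωC
Y = (0.00295 + j0.00753) S
|Y| = 0.00808 S → |Z| = 1/|Y| = 124 Ω, ∠Z = −∠Y = -68.6°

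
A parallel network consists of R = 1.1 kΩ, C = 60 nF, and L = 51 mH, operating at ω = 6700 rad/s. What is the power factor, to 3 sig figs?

0.339

X_L = ωL = 342 Ω
X_C = 1/(ωC) = 2490 Ω
Parallel: admittances add. Y = 1/R + 1/(jωL) + jωC
Y = (0.000909 − j0.00252) S
|Y| = 0.00268 S → |Z| = 1/|Y| = 373 Ω, ∠Z = −∠Y = 70.2°
cos φ = cos(70.2°) = 0.339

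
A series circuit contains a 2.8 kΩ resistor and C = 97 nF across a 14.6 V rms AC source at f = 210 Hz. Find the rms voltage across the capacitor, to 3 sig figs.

13.7 V

ω = 2πf = 1319 rad/s
X_C = 1/(ωC) = 7810 Ω
Z = 2800 − j7810 Ω
|Z| = √(2800² + 7810²) = 8300 Ω
I = V/|Z| = 1.76 mA
V_C = I·|Z_C| = 0.00176 × 7810 = 13.7 V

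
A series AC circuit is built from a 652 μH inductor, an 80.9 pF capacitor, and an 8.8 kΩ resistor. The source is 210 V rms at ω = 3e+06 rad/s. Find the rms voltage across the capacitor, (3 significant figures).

95.5 V

X_L = ωL = 1960 Ω
X_C = 1/(ωC) = 4120 Ω
Net reactance X = X_L − X_C = -2160 Ω
Z = 8800 − j2160 Ω
|Z| = √(8800² + 2160²) = 9060 Ω
I = V/|Z| = 23.2 mA
V_C = I·|Z_C| = 0.0232 × 4120 = 95.5 V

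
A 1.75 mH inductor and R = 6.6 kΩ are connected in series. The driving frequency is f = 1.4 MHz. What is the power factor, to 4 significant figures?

0.3941

ω = 2πf = 8.796e+06 rad/s
X_L = ωL = 15390 Ω
Z = 6600 + j15390 Ω
|Z| = √(6600² + 15390²) = 16750 Ω
∠Z = arctan(15390/6600) = 66.79°
cos φ = cos(66.79°) = 0.3941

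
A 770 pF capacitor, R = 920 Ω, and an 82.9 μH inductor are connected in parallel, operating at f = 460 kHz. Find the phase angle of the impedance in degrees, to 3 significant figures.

60.8°

ω = 2πf = 2.89e+06 rad/s
X_L = ωL = 240 Ω
X_C = 1/(ωC) = 449 Ω
Parallel: admittances add. Y = 1/R + 1/(jωL) + jωC
Y = (0.00109 − j0.00195) S
|Y| = 0.00223 S → |Z| = 1/|Y| = 448 Ω, ∠Z = −∠Y = 60.8°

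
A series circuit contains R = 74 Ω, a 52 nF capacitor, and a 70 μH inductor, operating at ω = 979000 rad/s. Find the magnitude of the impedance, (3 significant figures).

X_L = ωL = 68.5 Ω
X_C = 1/(ωC) = 19.6 Ω
Net reactance X = X_L − X_C = 48.9 Ω
Z = 74.0 + j48.9 Ω
|Z| = √(74.0² + 48.9²) = 88.7 Ω

88.7 Ω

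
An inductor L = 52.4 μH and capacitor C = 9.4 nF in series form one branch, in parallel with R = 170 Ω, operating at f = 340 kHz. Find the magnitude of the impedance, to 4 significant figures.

58.37 Ω

ω = 2πf = 2.136e+06 rad/s
X_L = ωL = 111.9 Ω
X_C = 1/(ωC) = 49.80 Ω
Branch 1: Z₁ = R = 170.0 Ω
Branch 2 (series LC): Z₂ = j(X_L − X_C) = j62.14 Ω
Parallel: Z = Z₁Z₂/(Z₁+Z₂), |Z| = 58.37 Ω, ∠Z = 69.92°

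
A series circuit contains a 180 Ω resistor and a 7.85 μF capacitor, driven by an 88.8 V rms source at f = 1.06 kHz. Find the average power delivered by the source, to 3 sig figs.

43.3 W

ω = 2πf = 6660 rad/s
X_C = 1/(ωC) = 19.1 Ω
Z = 180 − j19.1 Ω
|Z| = √(180² + 19.1²) = 181 Ω
∠Z = arctan(-19.1/180) = -6.07°
I = V/|Z| = 491 mA
P = VI cos φ = 88.8 × 0.491 × cos(-6.07°) = 43.3 W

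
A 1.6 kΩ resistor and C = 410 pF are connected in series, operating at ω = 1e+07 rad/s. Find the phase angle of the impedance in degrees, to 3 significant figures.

X_C = 1/(ωC) = 244 Ω
Z = 1600 − j244 Ω
|Z| = √(1600² + 244²) = 1620 Ω
∠Z = arctan(-244/1600) = -8.67°

-8.67°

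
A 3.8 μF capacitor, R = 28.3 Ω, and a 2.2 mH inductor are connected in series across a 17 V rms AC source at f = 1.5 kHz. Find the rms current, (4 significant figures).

582.2 mA

ω = 2πf = 9425 rad/s
X_L = ωL = 20.73 Ω
X_C = 1/(ωC) = 27.92 Ω
Net reactance X = X_L − X_C = -7.187 Ω
Z = 28.30 − j7.187 Ω
|Z| = √(28.30² + 7.187²) = 29.20 Ω
I = V/|Z| = 17/29.20 = 582.2 mA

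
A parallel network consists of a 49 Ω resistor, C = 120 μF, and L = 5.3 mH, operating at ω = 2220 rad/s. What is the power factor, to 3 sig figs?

0.112

X_L = ωL = 11.8 Ω
X_C = 1/(ωC) = 3.75 Ω
Parallel: admittances add. Y = 1/R + 1/(jωL) + jωC
Y = (0.0204 + j0.181) S
|Y| = 0.183 S → |Z| = 1/|Y| = 5.48 Ω, ∠Z = −∠Y = -83.6°
cos φ = cos(-83.6°) = 0.112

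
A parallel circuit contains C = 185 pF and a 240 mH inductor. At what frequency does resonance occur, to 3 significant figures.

23.9 kHz

ω₀ = 1/√(LC) = 1/√(0.24 × 1.85e-10) = 150100 rad/s
f₀ = ω₀/(2π) = 23.9 kHz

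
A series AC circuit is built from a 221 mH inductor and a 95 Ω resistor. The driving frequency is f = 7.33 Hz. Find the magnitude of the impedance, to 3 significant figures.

ω = 2πf = 46.06 rad/s
X_L = ωL = 10.2 Ω
Z = 95.0 + j10.2 Ω
|Z| = √(95.0² + 10.2²) = 95.5 Ω

95.5 Ω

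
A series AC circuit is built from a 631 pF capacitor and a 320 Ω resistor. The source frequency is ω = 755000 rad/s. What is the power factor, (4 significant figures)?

X_C = 1/(ωC) = 2099 Ω
Z = 320.0 − j2099 Ω
|Z| = √(320.0² + 2099²) = 2123 Ω
∠Z = arctan(-2099/320.0) = -81.33°
cos φ = cos(-81.33°) = 0.1507

0.1507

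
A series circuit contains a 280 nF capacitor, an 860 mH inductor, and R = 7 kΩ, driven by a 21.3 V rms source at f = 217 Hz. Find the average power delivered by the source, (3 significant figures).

62.2 mW

ω = 2πf = 1363 rad/s
X_L = ωL = 1170 Ω
X_C = 1/(ωC) = 2620 Ω
Net reactance X = X_L − X_C = -1450 Ω
Z = 7000 − j1450 Ω
|Z| = √(7000² + 1450²) = 7150 Ω
∠Z = arctan(-1450/7000) = -11.7°
I = V/|Z| = 2.98 mA
P = VI cos φ = 21.3 × 0.00298 × cos(-11.7°) = 62.2 mW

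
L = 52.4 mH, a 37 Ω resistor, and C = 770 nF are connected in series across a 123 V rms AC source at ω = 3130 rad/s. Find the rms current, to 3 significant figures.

485 mA

X_L = ωL = 164 Ω
X_C = 1/(ωC) = 415 Ω
Net reactance X = X_L − X_C = -251 Ω
Z = 37.0 − j251 Ω
|Z| = √(37.0² + 251²) = 254 Ω
I = V/|Z| = 123/254 = 485 mA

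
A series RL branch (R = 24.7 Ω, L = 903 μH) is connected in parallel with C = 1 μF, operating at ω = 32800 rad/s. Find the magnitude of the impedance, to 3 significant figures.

X_L = ωL = 29.6 Ω
X_C = 1/(ωC) = 30.5 Ω
Branch 1 (R+jX_L): Z₁ = 24.7 + j29.6 Ω, |Z₁| = 38.6 Ω
Branch 2 (−jX_C): Z₂ = −j30.5 Ω
Parallel: Z = Z₁Z₂/(Z₁+Z₂), |Z| = 47.6 Ω, ∠Z = -37.8°

47.6 Ω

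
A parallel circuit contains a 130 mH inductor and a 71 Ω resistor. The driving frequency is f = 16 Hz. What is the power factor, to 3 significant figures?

0.181

ω = 2πf = 100.5 rad/s
X_L = ωL = 13.1 Ω
Parallel: admittances add. Y = 1/R + 1/(jωL)
Y = (0.0141 − j0.0765) S
|Y| = 0.0778 S → |Z| = 1/|Y| = 12.9 Ω, ∠Z = −∠Y = 79.6°
cos φ = cos(79.6°) = 0.181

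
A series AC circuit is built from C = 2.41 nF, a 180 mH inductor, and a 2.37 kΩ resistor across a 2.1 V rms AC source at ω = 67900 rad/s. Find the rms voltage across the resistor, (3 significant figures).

0.759 V

X_L = ωL = 12200 Ω
X_C = 1/(ωC) = 6110 Ω
Net reactance X = X_L − X_C = 6110 Ω
Z = 2370 + j6110 Ω
|Z| = √(2370² + 6110²) = 6550 Ω
I = V/|Z| = 320 μA
V_R = I·|Z_R| = 0.000320 × 2370 = 0.759 V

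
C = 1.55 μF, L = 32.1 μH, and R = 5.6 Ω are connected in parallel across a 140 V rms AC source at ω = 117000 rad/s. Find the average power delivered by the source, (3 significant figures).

X_L = ωL = 3.76 Ω
X_C = 1/(ωC) = 5.51 Ω
Parallel: admittances add. Y = 1/R + 1/(jωL) + jωC
Y = (0.179 − j0.0849) S
|Y| = 0.198 S → |Z| = 1/|Y| = 5.06 Ω, ∠Z = −∠Y = 25.4°
I = V/|Z| = 27.7 A
P = VI cos φ = 140 × 27.7 × cos(25.4°) = 3.50 kW

3.50 kW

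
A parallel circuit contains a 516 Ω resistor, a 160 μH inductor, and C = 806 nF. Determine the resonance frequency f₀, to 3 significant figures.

ω₀ = 1/√(LC) = 1/√(0.00016 × 8.06e-07) = 88060 rad/s
f₀ = ω₀/(2π) = 14.0 kHz

14.0 kHz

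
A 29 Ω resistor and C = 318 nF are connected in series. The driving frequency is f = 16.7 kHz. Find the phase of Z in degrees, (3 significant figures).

-45.9°

ω = 2πf = 104900 rad/s
X_C = 1/(ωC) = 30.0 Ω
Z = 29.0 − j30.0 Ω
|Z| = √(29.0² + 30.0²) = 41.7 Ω
∠Z = arctan(-30.0/29.0) = -45.9°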